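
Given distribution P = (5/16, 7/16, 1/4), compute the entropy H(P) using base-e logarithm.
1.0717 nats

Shannon entropy is H(X) = -Σ p(x) log p(x).

For P = (5/16, 7/16, 1/4):
H = -5/16 × log_e(5/16) -7/16 × log_e(7/16) -1/4 × log_e(1/4)
H = 1.0717 nats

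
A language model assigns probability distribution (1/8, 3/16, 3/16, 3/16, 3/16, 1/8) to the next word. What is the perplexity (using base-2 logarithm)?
5.9023

Perplexity is 2^H (or exp(H) for natural log).

First, H = -Σ p log p = 2.5613 bits
Perplexity = 2^2.5613 = 5.9023

Interpretation: The model's uncertainty is equivalent to choosing uniformly among 5.9 options.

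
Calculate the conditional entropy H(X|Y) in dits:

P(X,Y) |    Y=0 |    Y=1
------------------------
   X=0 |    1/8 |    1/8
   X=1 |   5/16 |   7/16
0.2431 dits

Using the chain rule: H(X|Y) = H(X,Y) - H(Y)

First, compute H(X,Y) = 0.5407 dits

Marginal P(Y) = (7/16, 9/16)
H(Y) = 0.2976 dits

H(X|Y) = H(X,Y) - H(Y) = 0.5407 - 0.2976 = 0.2431 dits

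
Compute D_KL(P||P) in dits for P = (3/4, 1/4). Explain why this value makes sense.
0.0000 dits

KL divergence satisfies the Gibbs inequality: D_KL(P||Q) ≥ 0 for all distributions P, Q.

D_KL(P||Q) = Σ p(x) log(p(x)/q(x))
Each term is p(x) × log_10(p(x)/p(x)) = p(x) × log_10(1) = 0, so the sum is 0.
D_KL(P||Q) = 0.0000 dits

When P = Q, the KL divergence is exactly 0, as there is no 'divergence' between identical distributions.

This non-negativity is a fundamental property: relative entropy cannot be negative because it measures how different Q is from P.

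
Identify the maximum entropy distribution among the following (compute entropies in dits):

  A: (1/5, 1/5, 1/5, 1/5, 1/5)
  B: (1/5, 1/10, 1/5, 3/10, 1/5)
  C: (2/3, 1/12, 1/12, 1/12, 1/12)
A

For a discrete distribution over n outcomes, entropy is maximized by the uniform distribution.

Computing entropies:
H(A) = 0.6990 dits
H(B) = 0.6762 dits
H(C) = 0.4771 dits

The uniform distribution (where all probabilities equal 1/5) achieves the maximum entropy of log_10(5) = 0.6990 dits.

Distribution A has the highest entropy.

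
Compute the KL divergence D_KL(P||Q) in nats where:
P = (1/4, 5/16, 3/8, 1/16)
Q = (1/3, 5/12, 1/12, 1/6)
0.3409 nats

KL divergence: D_KL(P||Q) = Σ p(x) log(p(x)/q(x))

Computing term by term:
  x=0: 1/4 × log_e[(1/4)/(1/3)] = 1/4 × -0.2877 = -0.0719
  x=1: 5/16 × log_e[(5/16)/(5/12)] = 5/16 × -0.2877 = -0.0899
  x=2: 3/8 × log_e[(3/8)/(1/12)] = 3/8 × 1.5041 = 0.5640
  x=3: 1/16 × log_e[(1/16)/(1/6)] = 1/16 × -0.9808 = -0.0613

D_KL(P||Q) = 0.3409 nats

Note: KL divergence is always non-negative and equals 0 iff P = Q.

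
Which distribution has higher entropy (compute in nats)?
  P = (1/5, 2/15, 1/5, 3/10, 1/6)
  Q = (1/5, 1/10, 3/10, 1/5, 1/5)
P

Computing entropies in nats:
H(P) = 1.5722
H(Q) = 1.5571

Distribution P has higher entropy.

Intuition: The distribution closer to uniform (more spread out) has higher entropy.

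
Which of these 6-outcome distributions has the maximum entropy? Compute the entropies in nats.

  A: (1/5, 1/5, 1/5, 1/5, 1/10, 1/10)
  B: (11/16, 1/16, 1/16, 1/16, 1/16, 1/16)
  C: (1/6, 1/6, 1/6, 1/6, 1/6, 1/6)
C

For a discrete distribution over n outcomes, entropy is maximized by the uniform distribution.

Computing entropies:
H(A) = 1.7481 nats
H(B) = 1.1240 nats
H(C) = 1.7918 nats

The uniform distribution (where all probabilities equal 1/6) achieves the maximum entropy of log_e(6) = 1.7918 nats.

Distribution C has the highest entropy.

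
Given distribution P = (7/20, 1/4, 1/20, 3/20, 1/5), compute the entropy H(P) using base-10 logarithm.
0.6385 dits

Shannon entropy is H(X) = -Σ p(x) log p(x).

For P = (7/20, 1/4, 1/20, 3/20, 1/5):
H = -7/20 × log_10(7/20) -1/4 × log_10(1/4) -1/20 × log_10(1/20) -3/20 × log_10(3/20) -1/5 × log_10(1/5)
H = 0.6385 dits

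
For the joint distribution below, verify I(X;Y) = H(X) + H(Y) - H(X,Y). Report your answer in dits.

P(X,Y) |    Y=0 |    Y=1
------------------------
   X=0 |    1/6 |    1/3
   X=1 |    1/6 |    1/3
I(X;Y) = 0.0000 dits

Mutual information has multiple equivalent forms:
- I(X;Y) = H(X) - H(X|Y)
- I(X;Y) = H(Y) - H(Y|X)
- I(X;Y) = H(X) + H(Y) - H(X,Y)

Computing all quantities:
H(X) = 0.3010, H(Y) = 0.2764, H(X,Y) = 0.5775
H(X|Y) = 0.3010, H(Y|X) = 0.2764

Verification:
H(X) - H(X|Y) = 0.3010 - 0.3010 = 0.0000
H(Y) - H(Y|X) = 0.2764 - 0.2764 = 0.0000
H(X) + H(Y) - H(X,Y) = 0.3010 + 0.2764 - 0.5775 = 0.0000

All forms give I(X;Y) = 0.0000 dits. ✓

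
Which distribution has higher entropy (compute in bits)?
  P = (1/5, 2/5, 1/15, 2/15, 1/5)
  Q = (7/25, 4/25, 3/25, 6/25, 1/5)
Q

Computing entropies in bits:
H(P) = 2.1056
H(Q) = 2.2628

Distribution Q has higher entropy.

Intuition: The distribution closer to uniform (more spread out) has higher entropy.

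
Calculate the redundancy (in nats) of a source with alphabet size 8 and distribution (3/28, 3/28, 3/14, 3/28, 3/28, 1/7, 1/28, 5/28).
0.0875 nats

Redundancy measures how far a source is from maximum entropy:
R = H_max - H(X)

Maximum entropy for 8 symbols: H_max = log_e(8) = 2.0794 nats
Actual entropy: H(X) = 1.9920 nats
Redundancy: R = 2.0794 - 1.9920 = 0.0875 nats

This redundancy represents potential for compression: the source could be compressed by 0.0875 nats per symbol.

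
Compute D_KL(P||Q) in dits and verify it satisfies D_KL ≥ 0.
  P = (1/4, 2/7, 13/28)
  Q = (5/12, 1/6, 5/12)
0.0332 dits

KL divergence satisfies the Gibbs inequality: D_KL(P||Q) ≥ 0 for all distributions P, Q.

D_KL(P||Q) = Σ p(x) log(p(x)/q(x))
Term by term:
  x=0: 1/4 × log_10[(1/4)/(5/12)] = -0.0555
  x=1: 2/7 × log_10[(2/7)/(1/6)] = 0.0669
  x=2: 13/28 × log_10[(13/28)/(5/12)] = 0.0218
D_KL(P||Q) = 0.0332 dits

D_KL(P||Q) = 0.0332 ≥ 0 ✓

This non-negativity is a fundamental property: relative entropy cannot be negative because it measures how different Q is from P.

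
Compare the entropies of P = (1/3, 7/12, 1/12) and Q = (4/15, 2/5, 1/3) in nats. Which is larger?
Q

Computing entropies in nats:
H(P) = 0.8877
H(Q) = 1.0852

Distribution Q has higher entropy.

Intuition: The distribution closer to uniform (more spread out) has higher entropy.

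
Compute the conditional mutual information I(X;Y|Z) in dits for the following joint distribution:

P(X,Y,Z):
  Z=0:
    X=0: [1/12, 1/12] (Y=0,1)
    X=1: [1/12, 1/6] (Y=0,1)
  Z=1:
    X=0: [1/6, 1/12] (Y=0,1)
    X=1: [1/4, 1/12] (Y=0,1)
0.0036 dits

Conditional mutual information: I(X;Y|Z) = H(X|Z) + H(Y|Z) - H(X,Y|Z)

H(Z) = 0.2950
H(X,Z) = 0.5898 → H(X|Z) = 0.2948
H(Y,Z) = 0.5683 → H(Y|Z) = 0.2734
H(X,Y,Z) = 0.8596 → H(X,Y|Z) = 0.5646

I(X;Y|Z) = 0.2948 + 0.2734 - 0.5646 = 0.0036 dits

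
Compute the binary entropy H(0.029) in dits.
0.0570 dits

The binary entropy function is:
H(p) = -p log(p) - (1-p) log(1-p)

H(0.029) = -0.029 × log_10(0.029) - 0.971 × log_10(0.971)
H(0.029) = 0.0570 dits

Note: Binary entropy is maximized at p=0.5 (H=1 bit) and minimized at p=0 or p=1 (H=0).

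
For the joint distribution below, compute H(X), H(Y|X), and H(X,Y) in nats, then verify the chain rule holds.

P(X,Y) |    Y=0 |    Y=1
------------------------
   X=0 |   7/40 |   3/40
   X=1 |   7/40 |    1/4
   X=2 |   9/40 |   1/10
H(X,Y) = 1.7168, H(X) = 1.0755, H(Y|X) = 0.6413 (all in nats)

Chain rule: H(X,Y) = H(X) + H(Y|X)

Left side — joint entropy directly:
H(X,Y) = -Σ p(x,y) log p(x,y) = 1.7168 nats

Right side — compute H(Y|X) from the conditional distributions:
P(X) = (1/4, 17/40, 13/40), so H(X) = 1.0755 nats
H(Y|X) = Σ_x P(X=x) · H(Y|X=x):
  P(Y|X=0) = (7/10, 3/10), H(Y|X=0) = 0.6109, weight P(X=0) = 1/4
  P(Y|X=1) = (7/17, 10/17), H(Y|X=1) = 0.6775, weight P(X=1) = 17/40
  P(Y|X=2) = (9/13, 4/13), H(Y|X=2) = 0.6172, weight P(X=2) = 13/40
H(Y|X) = 0.6413 nats

H(X) + H(Y|X) = 1.0755 + 0.6413 = 1.7168 nats

Both sides equal 1.7168 nats. ✓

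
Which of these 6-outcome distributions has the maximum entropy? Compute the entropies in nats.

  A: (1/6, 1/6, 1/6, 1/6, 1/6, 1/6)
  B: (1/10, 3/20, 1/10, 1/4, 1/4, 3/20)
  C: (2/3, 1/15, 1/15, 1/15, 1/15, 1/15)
A

For a discrete distribution over n outcomes, entropy is maximized by the uniform distribution.

Computing entropies:
H(A) = 1.7918 nats
H(B) = 1.7228 nats
H(C) = 1.1730 nats

The uniform distribution (where all probabilities equal 1/6) achieves the maximum entropy of log_e(6) = 1.7918 nats.

Distribution A has the highest entropy.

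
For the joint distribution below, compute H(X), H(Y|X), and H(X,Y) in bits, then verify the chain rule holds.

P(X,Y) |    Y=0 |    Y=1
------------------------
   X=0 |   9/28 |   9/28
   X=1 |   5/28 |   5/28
H(X,Y) = 1.9403, H(X) = 0.9403, H(Y|X) = 1.0000 (all in bits)

Chain rule: H(X,Y) = H(X) + H(Y|X)

Left side — joint entropy directly:
H(X,Y) = -Σ p(x,y) log p(x,y) = 1.9403 bits

Right side — compute H(Y|X) from the conditional distributions:
P(X) = (9/14, 5/14), so H(X) = 0.9403 bits
H(Y|X) = Σ_x P(X=x) · H(Y|X=x):
  P(Y|X=0) = (1/2, 1/2), H(Y|X=0) = 1.0000, weight P(X=0) = 9/14
  P(Y|X=1) = (1/2, 1/2), H(Y|X=1) = 1.0000, weight P(X=1) = 5/14
H(Y|X) = 1.0000 bits

H(X) + H(Y|X) = 0.9403 + 1.0000 = 1.9403 bits

Both sides equal 1.9403 bits. ✓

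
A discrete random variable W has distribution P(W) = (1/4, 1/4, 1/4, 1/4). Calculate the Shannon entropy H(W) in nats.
1.3863 nats

Shannon entropy is H(X) = -Σ p(x) log p(x).

For P = (1/4, 1/4, 1/4, 1/4):
H = -1/4 × log_e(1/4) -1/4 × log_e(1/4) -1/4 × log_e(1/4) -1/4 × log_e(1/4)
H = 1.3863 nats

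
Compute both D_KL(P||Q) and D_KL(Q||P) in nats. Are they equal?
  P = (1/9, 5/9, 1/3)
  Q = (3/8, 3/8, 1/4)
D_KL(P||Q) = 0.1791, D_KL(Q||P) = 0.2368

KL divergence is not symmetric: D_KL(P||Q) ≠ D_KL(Q||P) in general.

D_KL(P||Q) = 0.1791 nats
D_KL(Q||P) = 0.2368 nats

No, they are not equal!

This asymmetry is why KL divergence is not a true distance metric.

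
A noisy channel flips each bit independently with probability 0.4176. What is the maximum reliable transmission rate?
0.0197 bits

For a binary symmetric channel (BSC) with error probability p:
Capacity C = 1 - H(p) bits per symbol

where H(p) = -p log₂(p) - (1-p) log₂(1-p) is the binary entropy function.

H(0.4176) = 0.9803 bits
C = 1 - 0.9803 = 0.0197 bits per symbol

This means we can reliably transmit up to 0.0197 bits of information per channel use.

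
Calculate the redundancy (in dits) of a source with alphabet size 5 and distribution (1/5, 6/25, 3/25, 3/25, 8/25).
0.0311 dits

Redundancy measures how far a source is from maximum entropy:
R = H_max - H(X)

Maximum entropy for 5 symbols: H_max = log_10(5) = 0.6990 dits
Actual entropy: H(X) = 0.6679 dits
Redundancy: R = 0.6990 - 0.6679 = 0.0311 dits

This redundancy represents potential for compression: the source could be compressed by 0.0311 dits per symbol.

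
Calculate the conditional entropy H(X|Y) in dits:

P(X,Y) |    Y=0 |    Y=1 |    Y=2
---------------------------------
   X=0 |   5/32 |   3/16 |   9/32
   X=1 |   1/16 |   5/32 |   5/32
0.2835 dits

Using the chain rule: H(X|Y) = H(X,Y) - H(Y)

First, compute H(X,Y) = 0.7444 dits

Marginal P(Y) = (7/32, 11/32, 7/16)
H(Y) = 0.4609 dits

H(X|Y) = H(X,Y) - H(Y) = 0.7444 - 0.4609 = 0.2835 dits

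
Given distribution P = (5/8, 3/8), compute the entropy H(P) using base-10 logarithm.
0.2873 dits

Shannon entropy is H(X) = -Σ p(x) log p(x).

For P = (5/8, 3/8):
H = -5/8 × log_10(5/8) -3/8 × log_10(3/8)
H = 0.2873 dits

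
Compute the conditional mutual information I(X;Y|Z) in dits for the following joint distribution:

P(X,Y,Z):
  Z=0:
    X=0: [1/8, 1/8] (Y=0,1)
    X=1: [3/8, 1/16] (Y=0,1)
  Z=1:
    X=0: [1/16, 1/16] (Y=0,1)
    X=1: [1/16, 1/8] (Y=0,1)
0.0236 dits

Conditional mutual information: I(X;Y|Z) = H(X|Z) + H(Y|Z) - H(X,Y|Z)

H(Z) = 0.2697
H(X,Z) = 0.5568 → H(X|Z) = 0.2871
H(Y,Z) = 0.5360 → H(Y|Z) = 0.2663
H(X,Y,Z) = 0.7994 → H(X,Y|Z) = 0.5297

I(X;Y|Z) = 0.2871 + 0.2663 - 0.5297 = 0.0236 dits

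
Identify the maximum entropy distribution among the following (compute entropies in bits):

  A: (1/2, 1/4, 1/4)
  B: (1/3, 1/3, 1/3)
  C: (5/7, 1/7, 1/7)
B

For a discrete distribution over n outcomes, entropy is maximized by the uniform distribution.

Computing entropies:
H(A) = 1.5000 bits
H(B) = 1.5850 bits
H(C) = 1.1488 bits

The uniform distribution (where all probabilities equal 1/3) achieves the maximum entropy of log_2(3) = 1.5850 bits.

Distribution B has the highest entropy.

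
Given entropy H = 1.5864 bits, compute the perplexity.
3.0030

Perplexity is 2^H (or exp(H) for natural log).

H = 1.5864 bits
Perplexity = 2^1.5864 = 3.0030

Interpretation: The model's uncertainty is equivalent to choosing uniformly among 3.0 options.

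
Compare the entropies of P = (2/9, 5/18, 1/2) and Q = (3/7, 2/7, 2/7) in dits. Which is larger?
Q

Computing entropies in dits:
H(P) = 0.4502
H(Q) = 0.4686

Distribution Q has higher entropy.

Intuition: The distribution closer to uniform (more spread out) has higher entropy.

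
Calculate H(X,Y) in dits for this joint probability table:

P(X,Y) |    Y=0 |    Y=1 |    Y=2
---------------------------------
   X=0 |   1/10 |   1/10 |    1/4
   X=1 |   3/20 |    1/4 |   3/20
0.7482 dits

Joint entropy is H(X,Y) = -Σ_{x,y} p(x,y) log p(x,y).

Summing over all non-zero entries:
H(X,Y) = -[1/10·log_10(1/10) + 1/10·log_10(1/10) + 1/4·log_10(1/4) + 3/20·log_10(3/20) + 1/4·log_10(1/4) + 3/20·log_10(3/20)]
H(X,Y) = 0.7482 dits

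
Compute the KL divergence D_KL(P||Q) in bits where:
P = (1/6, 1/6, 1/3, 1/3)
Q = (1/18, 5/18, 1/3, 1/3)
0.1413 bits

KL divergence: D_KL(P||Q) = Σ p(x) log(p(x)/q(x))

Computing term by term:
  x=0: 1/6 × log_2[(1/6)/(1/18)] = 1/6 × 1.5850 = 0.2642
  x=1: 1/6 × log_2[(1/6)/(5/18)] = 1/6 × -0.7370 = -0.1228
  x=2: 1/3 × log_2[(1/3)/(1/3)] = 1/3 × 0.0000 = 0.0000
  x=3: 1/3 × log_2[(1/3)/(1/3)] = 1/3 × 0.0000 = 0.0000

D_KL(P||Q) = 0.1413 bits

Note: KL divergence is always non-negative and equals 0 iff P = Q.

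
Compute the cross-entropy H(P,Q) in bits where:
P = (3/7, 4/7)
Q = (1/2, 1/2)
1.0000 bits

Cross-entropy: H(P,Q) = -Σ p(x) log q(x)

Alternatively: H(P,Q) = H(P) + D_KL(P||Q)
H(P) = 0.9852 bits
D_KL(P||Q) = 0.0148 bits

H(P,Q) = 0.9852 + 0.0148 = 1.0000 bits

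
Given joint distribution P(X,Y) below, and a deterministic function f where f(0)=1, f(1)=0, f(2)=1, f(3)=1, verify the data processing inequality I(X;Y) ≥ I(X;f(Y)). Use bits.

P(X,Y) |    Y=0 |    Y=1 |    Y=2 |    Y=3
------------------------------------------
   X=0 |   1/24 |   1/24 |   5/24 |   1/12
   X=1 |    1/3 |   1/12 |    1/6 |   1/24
I(X;Y) = 0.1645, I(X;f(Y)) = 0.0008, inequality holds: 0.1645 ≥ 0.0008

Data Processing Inequality: For any Markov chain X → Y → Z, we have I(X;Y) ≥ I(X;Z).

Here Z = f(Y) is a deterministic function of Y, forming X → Y → Z.

Original I(X;Y) = 0.1645 bits

After applying f:
P(X,Z) where Z=f(Y):
- P(X,Z=0) = P(X,Y=1)
- P(X,Z=1) = P(X,Y=0) + P(X,Y=2) + P(X,Y=3)

I(X;Z) = I(X;f(Y)) = 0.0008 bits

Verification: 0.1645 ≥ 0.0008 ✓

Information cannot be created by processing; the function f can only lose information about X.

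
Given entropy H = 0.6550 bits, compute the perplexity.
1.5746

Perplexity is 2^H (or exp(H) for natural log).

H = 0.6550 bits
Perplexity = 2^0.6550 = 1.5746

Interpretation: The model's uncertainty is equivalent to choosing uniformly among 1.6 options.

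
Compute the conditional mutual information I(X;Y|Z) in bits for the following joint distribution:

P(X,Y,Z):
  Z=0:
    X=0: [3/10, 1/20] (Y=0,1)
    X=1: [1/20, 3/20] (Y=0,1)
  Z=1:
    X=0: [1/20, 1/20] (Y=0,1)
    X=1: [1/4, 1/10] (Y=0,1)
0.1619 bits

Conditional mutual information: I(X;Y|Z) = H(X|Z) + H(Y|Z) - H(X,Y|Z)

H(Z) = 0.9928
H(X,Z) = 1.8568 → H(X|Z) = 0.8640
H(Y,Z) = 1.9261 → H(Y|Z) = 0.9333
H(X,Y,Z) = 2.6282 → H(X,Y|Z) = 1.6354

I(X;Y|Z) = 0.8640 + 0.9333 - 1.6354 = 0.1619 bits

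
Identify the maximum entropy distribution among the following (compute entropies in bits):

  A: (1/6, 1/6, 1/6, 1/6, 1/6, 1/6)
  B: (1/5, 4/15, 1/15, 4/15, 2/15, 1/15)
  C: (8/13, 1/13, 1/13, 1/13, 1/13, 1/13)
A

For a discrete distribution over n outcomes, entropy is maximized by the uniform distribution.

Computing entropies:
H(A) = 2.5850 bits
H(B) = 2.3899 bits
H(C) = 1.8543 bits

The uniform distribution (where all probabilities equal 1/6) achieves the maximum entropy of log_2(6) = 2.5850 bits.

Distribution A has the highest entropy.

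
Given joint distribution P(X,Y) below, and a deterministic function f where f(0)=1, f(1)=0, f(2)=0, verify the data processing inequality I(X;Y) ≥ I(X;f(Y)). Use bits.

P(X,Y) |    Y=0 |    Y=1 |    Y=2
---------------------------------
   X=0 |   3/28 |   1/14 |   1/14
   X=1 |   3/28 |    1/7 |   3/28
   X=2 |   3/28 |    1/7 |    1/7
I(X;Y) = 0.0151, I(X;f(Y)) = 0.0128, inequality holds: 0.0151 ≥ 0.0128

Data Processing Inequality: For any Markov chain X → Y → Z, we have I(X;Y) ≥ I(X;Z).

Here Z = f(Y) is a deterministic function of Y, forming X → Y → Z.

Original I(X;Y) = 0.0151 bits

After applying f:
P(X,Z) where Z=f(Y):
- P(X,Z=0) = P(X,Y=1) + P(X,Y=2)
- P(X,Z=1) = P(X,Y=0)

I(X;Z) = I(X;f(Y)) = 0.0128 bits

Verification: 0.0151 ≥ 0.0128 ✓

Information cannot be created by processing; the function f can only lose information about X.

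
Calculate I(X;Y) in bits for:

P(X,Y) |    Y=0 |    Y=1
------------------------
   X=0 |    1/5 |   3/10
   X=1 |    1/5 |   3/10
0.0000 bits

Mutual information: I(X;Y) = H(X) + H(Y) - H(X,Y)

Marginals:
P(X) = (1/2, 1/2), H(X) = 1.0000 bits
P(Y) = (2/5, 3/5), H(Y) = 0.9710 bits

Joint entropy: H(X,Y) = 1.9710 bits

I(X;Y) = 1.0000 + 0.9710 - 1.9710 = 0.0000 bits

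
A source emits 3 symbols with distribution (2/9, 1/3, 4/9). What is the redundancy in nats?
0.0378 nats

Redundancy measures how far a source is from maximum entropy:
R = H_max - H(X)

Maximum entropy for 3 symbols: H_max = log_e(3) = 1.0986 nats
Actual entropy: H(X) = 1.0609 nats
Redundancy: R = 1.0986 - 1.0609 = 0.0378 nats

This redundancy represents potential for compression: the source could be compressed by 0.0378 nats per symbol.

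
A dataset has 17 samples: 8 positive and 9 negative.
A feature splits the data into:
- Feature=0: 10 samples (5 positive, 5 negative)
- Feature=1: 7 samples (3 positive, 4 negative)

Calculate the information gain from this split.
0.0036 bits

Information Gain = H(Y) - H(Y|Feature)

Before split:
P(positive) = 8/17 = 0.4706
H(Y) = 0.9975 bits

After split:
Feature=0: H = 1.0000 bits (weight = 10/17)
Feature=1: H = 0.9852 bits (weight = 7/17)
H(Y|Feature) = (10/17)×1.0000 + (7/17)×0.9852 = 0.9939 bits

Information Gain = 0.9975 - 0.9939 = 0.0036 bits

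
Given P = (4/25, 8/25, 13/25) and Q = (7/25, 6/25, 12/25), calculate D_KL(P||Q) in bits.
0.0637 bits

KL divergence: D_KL(P||Q) = Σ p(x) log(p(x)/q(x))

Computing term by term:
  x=0: 4/25 × log_2[(4/25)/(7/25)] = 4/25 × -0.8074 = -0.1292
  x=1: 8/25 × log_2[(8/25)/(6/25)] = 8/25 × 0.4150 = 0.1328
  x=2: 13/25 × log_2[(13/25)/(12/25)] = 13/25 × 0.1155 = 0.0600

D_KL(P||Q) = 0.0637 bits

Note: KL divergence is always non-negative and equals 0 iff P = Q.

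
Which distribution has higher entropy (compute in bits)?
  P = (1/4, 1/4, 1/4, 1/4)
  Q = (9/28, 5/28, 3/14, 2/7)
P

Computing entropies in bits:
H(P) = 2.0000
H(Q) = 1.9628

Distribution P has higher entropy.

Intuition: The distribution closer to uniform (more spread out) has higher entropy.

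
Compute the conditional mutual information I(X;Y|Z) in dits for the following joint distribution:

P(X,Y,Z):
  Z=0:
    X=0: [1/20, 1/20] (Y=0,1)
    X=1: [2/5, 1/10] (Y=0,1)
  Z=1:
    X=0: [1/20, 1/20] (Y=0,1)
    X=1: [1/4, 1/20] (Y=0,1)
0.0166 dits

Conditional mutual information: I(X;Y|Z) = H(X|Z) + H(Y|Z) - H(X,Y|Z)

H(Z) = 0.2923
H(X,Z) = 0.5074 → H(X|Z) = 0.2151
H(Y,Z) = 0.5365 → H(Y|Z) = 0.2442
H(X,Y,Z) = 0.7349 → H(X,Y|Z) = 0.4427

I(X;Y|Z) = 0.2151 + 0.2442 - 0.4427 = 0.0166 dits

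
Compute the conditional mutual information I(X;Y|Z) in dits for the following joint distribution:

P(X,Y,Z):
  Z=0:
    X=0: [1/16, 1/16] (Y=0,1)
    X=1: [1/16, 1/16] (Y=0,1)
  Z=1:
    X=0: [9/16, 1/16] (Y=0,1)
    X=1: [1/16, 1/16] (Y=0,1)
0.0209 dits

Conditional mutual information: I(X;Y|Z) = H(X|Z) + H(Y|Z) - H(X,Y|Z)

H(Z) = 0.2442
H(X,Z) = 0.4662 → H(X|Z) = 0.2220
H(Y,Z) = 0.4662 → H(Y|Z) = 0.2220
H(X,Y,Z) = 0.6674 → H(X,Y|Z) = 0.4231

I(X;Y|Z) = 0.2220 + 0.2220 - 0.4231 = 0.0209 dits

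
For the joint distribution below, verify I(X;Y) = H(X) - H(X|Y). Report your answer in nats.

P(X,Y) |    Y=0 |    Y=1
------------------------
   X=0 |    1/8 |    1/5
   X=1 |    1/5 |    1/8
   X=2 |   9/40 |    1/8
I(X;Y) = 0.0269 nats

Mutual information has multiple equivalent forms:
- I(X;Y) = H(X) - H(X|Y)
- I(X;Y) = H(Y) - H(Y|X)
- I(X;Y) = H(X) + H(Y) - H(X,Y)

Computing all quantities:
H(X) = 1.0980, H(Y) = 0.6881, H(X,Y) = 1.7592
H(X|Y) = 1.0710, H(Y|X) = 0.6612

Verification:
H(X) - H(X|Y) = 1.0980 - 1.0710 = 0.0269
H(Y) - H(Y|X) = 0.6881 - 0.6612 = 0.0269
H(X) + H(Y) - H(X,Y) = 1.0980 + 0.6881 - 1.7592 = 0.0269

All forms give I(X;Y) = 0.0269 nats. ✓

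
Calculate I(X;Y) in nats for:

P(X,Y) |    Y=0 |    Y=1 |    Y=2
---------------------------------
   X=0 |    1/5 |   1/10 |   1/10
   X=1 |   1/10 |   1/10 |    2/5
0.0932 nats

Mutual information: I(X;Y) = H(X) + H(Y) - H(X,Y)

Marginals:
P(X) = (2/5, 3/5), H(X) = 0.6730 nats
P(Y) = (3/10, 1/5, 1/2), H(Y) = 1.0297 nats

Joint entropy: H(X,Y) = 1.6094 nats

I(X;Y) = 0.6730 + 1.0297 - 1.6094 = 0.0932 nats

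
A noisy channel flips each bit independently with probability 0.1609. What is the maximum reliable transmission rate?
0.3635 bits

For a binary symmetric channel (BSC) with error probability p:
Capacity C = 1 - H(p) bits per symbol

where H(p) = -p log₂(p) - (1-p) log₂(1-p) is the binary entropy function.

H(0.1609) = 0.6365 bits
C = 1 - 0.6365 = 0.3635 bits per symbol

This means we can reliably transmit up to 0.3635 bits of information per channel use.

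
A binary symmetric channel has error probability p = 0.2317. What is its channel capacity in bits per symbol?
0.2190 bits

For a binary symmetric channel (BSC) with error probability p:
Capacity C = 1 - H(p) bits per symbol

where H(p) = -p log₂(p) - (1-p) log₂(1-p) is the binary entropy function.

H(0.2317) = 0.7810 bits
C = 1 - 0.7810 = 0.2190 bits per symbol

This means we can reliably transmit up to 0.2190 bits of information per channel use.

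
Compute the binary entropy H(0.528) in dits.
0.3003 dits

The binary entropy function is:
H(p) = -p log(p) - (1-p) log(1-p)

H(0.528) = -0.528 × log_10(0.528) - 0.472 × log_10(0.472)
H(0.528) = 0.3003 dits

Note: Binary entropy is maximized at p=0.5 (H=1 bit) and minimized at p=0 or p=1 (H=0).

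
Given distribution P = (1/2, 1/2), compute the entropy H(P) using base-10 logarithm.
0.3010 dits

Shannon entropy is H(X) = -Σ p(x) log p(x).

For P = (1/2, 1/2):
H = -1/2 × log_10(1/2) -1/2 × log_10(1/2)
H = 0.3010 dits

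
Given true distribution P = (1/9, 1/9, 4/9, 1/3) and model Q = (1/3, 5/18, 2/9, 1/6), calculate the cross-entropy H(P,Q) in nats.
1.5301 nats

Cross-entropy: H(P,Q) = -Σ p(x) log q(x)

Alternatively: H(P,Q) = H(P) + D_KL(P||Q)
H(P) = 1.2149 nats
D_KL(P||Q) = 0.3152 nats

H(P,Q) = 1.2149 + 0.3152 = 1.5301 nats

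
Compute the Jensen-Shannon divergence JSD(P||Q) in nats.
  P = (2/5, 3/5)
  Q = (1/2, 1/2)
0.0051 nats

Jensen-Shannon divergence is:
JSD(P||Q) = 0.5 × D_KL(P||M) + 0.5 × D_KL(Q||M)
where M = 0.5 × (P + Q) is the mixture distribution.

M = 0.5 × (2/5, 3/5) + 0.5 × (1/2, 1/2) = (9/20, 11/20)

D_KL(P||M) = 0.0051 nats
D_KL(Q||M) = 0.0050 nats

JSD(P||Q) = 0.5 × 0.0051 + 0.5 × 0.0050 = 0.0051 nats

Unlike KL divergence, JSD is symmetric and bounded: 0 ≤ JSD ≤ log(2).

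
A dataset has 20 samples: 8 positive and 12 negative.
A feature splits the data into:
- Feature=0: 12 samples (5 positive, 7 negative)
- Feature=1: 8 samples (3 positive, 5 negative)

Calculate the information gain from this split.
0.0013 bits

Information Gain = H(Y) - H(Y|Feature)

Before split:
P(positive) = 8/20 = 0.4000
H(Y) = 0.9710 bits

After split:
Feature=0: H = 0.9799 bits (weight = 12/20)
Feature=1: H = 0.9544 bits (weight = 8/20)
H(Y|Feature) = (12/20)×0.9799 + (8/20)×0.9544 = 0.9697 bits

Information Gain = 0.9710 - 0.9697 = 0.0013 bits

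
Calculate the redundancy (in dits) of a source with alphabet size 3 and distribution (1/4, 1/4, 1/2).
0.0256 dits

Redundancy measures how far a source is from maximum entropy:
R = H_max - H(X)

Maximum entropy for 3 symbols: H_max = log_10(3) = 0.4771 dits
Actual entropy: H(X) = 0.4515 dits
Redundancy: R = 0.4771 - 0.4515 = 0.0256 dits

This redundancy represents potential for compression: the source could be compressed by 0.0256 dits per symbol.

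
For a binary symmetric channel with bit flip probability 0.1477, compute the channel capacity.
0.3959 bits

For a binary symmetric channel (BSC) with error probability p:
Capacity C = 1 - H(p) bits per symbol

where H(p) = -p log₂(p) - (1-p) log₂(1-p) is the binary entropy function.

H(0.1477) = 0.6041 bits
C = 1 - 0.6041 = 0.3959 bits per symbol

This means we can reliably transmit up to 0.3959 bits of information per channel use.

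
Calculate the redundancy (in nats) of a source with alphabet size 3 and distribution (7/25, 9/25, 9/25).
0.0066 nats

Redundancy measures how far a source is from maximum entropy:
R = H_max - H(X)

Maximum entropy for 3 symbols: H_max = log_e(3) = 1.0986 nats
Actual entropy: H(X) = 1.0920 nats
Redundancy: R = 1.0986 - 1.0920 = 0.0066 nats

This redundancy represents potential for compression: the source could be compressed by 0.0066 nats per symbol.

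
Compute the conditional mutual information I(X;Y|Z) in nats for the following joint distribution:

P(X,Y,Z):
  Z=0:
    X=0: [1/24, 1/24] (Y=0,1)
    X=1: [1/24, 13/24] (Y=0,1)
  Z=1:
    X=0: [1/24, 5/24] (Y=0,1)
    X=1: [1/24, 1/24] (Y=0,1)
0.0604 nats

Conditional mutual information: I(X;Y|Z) = H(X|Z) + H(Y|Z) - H(X,Y|Z)

H(Z) = 0.6365
H(X,Z) = 1.0751 → H(X|Z) = 0.4386
H(Y,Z) = 1.0751 → H(Y|Z) = 0.4386
H(X,Y,Z) = 1.4534 → H(X,Y|Z) = 0.8169

I(X;Y|Z) = 0.4386 + 0.4386 - 0.8169 = 0.0604 nats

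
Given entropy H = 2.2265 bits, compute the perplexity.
4.6800

Perplexity is 2^H (or exp(H) for natural log).

H = 2.2265 bits
Perplexity = 2^2.2265 = 4.6800

Interpretation: The model's uncertainty is equivalent to choosing uniformly among 4.7 options.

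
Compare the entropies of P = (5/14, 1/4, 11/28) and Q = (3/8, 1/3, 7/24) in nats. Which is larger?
Q

Computing entropies in nats:
H(P) = 1.0813
H(Q) = 1.0934

Distribution Q has higher entropy.

Intuition: The distribution closer to uniform (more spread out) has higher entropy.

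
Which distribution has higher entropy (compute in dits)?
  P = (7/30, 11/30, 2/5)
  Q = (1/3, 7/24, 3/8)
Q

Computing entropies in dits:
H(P) = 0.4664
H(Q) = 0.4749

Distribution Q has higher entropy.

Intuition: The distribution closer to uniform (more spread out) has higher entropy.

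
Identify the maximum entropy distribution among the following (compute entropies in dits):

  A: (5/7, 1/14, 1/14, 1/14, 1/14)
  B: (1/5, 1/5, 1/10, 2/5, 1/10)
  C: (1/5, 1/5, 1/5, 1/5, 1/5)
C

For a discrete distribution over n outcomes, entropy is maximized by the uniform distribution.

Computing entropies:
H(A) = 0.4318 dits
H(B) = 0.6388 dits
H(C) = 0.6990 dits

The uniform distribution (where all probabilities equal 1/5) achieves the maximum entropy of log_10(5) = 0.6990 dits.

Distribution C has the highest entropy.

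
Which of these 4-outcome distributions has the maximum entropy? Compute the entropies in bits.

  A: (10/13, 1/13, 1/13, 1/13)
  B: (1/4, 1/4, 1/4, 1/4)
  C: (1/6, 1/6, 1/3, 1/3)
B

For a discrete distribution over n outcomes, entropy is maximized by the uniform distribution.

Computing entropies:
H(A) = 1.1451 bits
H(B) = 2.0000 bits
H(C) = 1.9183 bits

The uniform distribution (where all probabilities equal 1/4) achieves the maximum entropy of log_2(4) = 2.0000 bits.

Distribution B has the highest entropy.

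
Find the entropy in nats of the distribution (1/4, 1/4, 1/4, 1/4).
1.3863 nats

Shannon entropy is H(X) = -Σ p(x) log p(x).

For P = (1/4, 1/4, 1/4, 1/4):
H = -1/4 × log_e(1/4) -1/4 × log_e(1/4) -1/4 × log_e(1/4) -1/4 × log_e(1/4)
H = 1.3863 nats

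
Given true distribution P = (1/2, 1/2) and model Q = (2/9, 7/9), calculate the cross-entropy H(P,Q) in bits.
1.2662 bits

Cross-entropy: H(P,Q) = -Σ p(x) log q(x)

Alternatively: H(P,Q) = H(P) + D_KL(P||Q)
H(P) = 1.0000 bits
D_KL(P||Q) = 0.2662 bits

H(P,Q) = 1.0000 + 0.2662 = 1.2662 bits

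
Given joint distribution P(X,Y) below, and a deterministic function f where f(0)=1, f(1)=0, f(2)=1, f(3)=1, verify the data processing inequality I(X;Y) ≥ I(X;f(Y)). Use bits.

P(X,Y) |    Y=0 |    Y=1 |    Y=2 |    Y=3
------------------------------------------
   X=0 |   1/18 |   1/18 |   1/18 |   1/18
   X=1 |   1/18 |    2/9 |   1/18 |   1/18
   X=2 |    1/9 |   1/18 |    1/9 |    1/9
I(X;Y) = 0.1248, I(X;f(Y)) = 0.1248, inequality holds: 0.1248 ≥ 0.1248

Data Processing Inequality: For any Markov chain X → Y → Z, we have I(X;Y) ≥ I(X;Z).

Here Z = f(Y) is a deterministic function of Y, forming X → Y → Z.

Original I(X;Y) = 0.1248 bits

After applying f:
P(X,Z) where Z=f(Y):
- P(X,Z=0) = P(X,Y=1)
- P(X,Z=1) = P(X,Y=0) + P(X,Y=2) + P(X,Y=3)

I(X;Z) = I(X;f(Y)) = 0.1248 bits

Verification: 0.1248 ≥ 0.1248 ✓

Information cannot be created by processing; the function f can only lose information about X.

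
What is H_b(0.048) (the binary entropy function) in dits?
0.0836 dits

The binary entropy function is:
H(p) = -p log(p) - (1-p) log(1-p)

H(0.048) = -0.048 × log_10(0.048) - 0.952 × log_10(0.952)
H(0.048) = 0.0836 dits

Note: Binary entropy is maximized at p=0.5 (H=1 bit) and minimized at p=0 or p=1 (H=0).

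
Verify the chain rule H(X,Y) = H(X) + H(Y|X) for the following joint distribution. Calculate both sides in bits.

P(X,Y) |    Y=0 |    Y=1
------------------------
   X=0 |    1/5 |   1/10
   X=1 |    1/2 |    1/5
H(X,Y) = 1.7610, H(X) = 0.8813, H(Y|X) = 0.8797 (all in bits)

Chain rule: H(X,Y) = H(X) + H(Y|X)

Left side — joint entropy directly:
H(X,Y) = -Σ p(x,y) log p(x,y) = 1.7610 bits

Right side — compute H(Y|X) from the conditional distributions:
P(X) = (3/10, 7/10), so H(X) = 0.8813 bits
H(Y|X) = Σ_x P(X=x) · H(Y|X=x):
  P(Y|X=0) = (2/3, 1/3), H(Y|X=0) = 0.9183, weight P(X=0) = 3/10
  P(Y|X=1) = (5/7, 2/7), H(Y|X=1) = 0.8631, weight P(X=1) = 7/10
H(Y|X) = 0.8797 bits

H(X) + H(Y|X) = 0.8813 + 0.8797 = 1.7610 bits

Both sides equal 1.7610 bits. ✓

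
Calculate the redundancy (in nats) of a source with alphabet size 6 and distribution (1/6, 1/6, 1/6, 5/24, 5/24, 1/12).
0.0352 nats

Redundancy measures how far a source is from maximum entropy:
R = H_max - H(X)

Maximum entropy for 6 symbols: H_max = log_e(6) = 1.7918 nats
Actual entropy: H(X) = 1.7565 nats
Redundancy: R = 1.7918 - 1.7565 = 0.0352 nats

This redundancy represents potential for compression: the source could be compressed by 0.0352 nats per symbol.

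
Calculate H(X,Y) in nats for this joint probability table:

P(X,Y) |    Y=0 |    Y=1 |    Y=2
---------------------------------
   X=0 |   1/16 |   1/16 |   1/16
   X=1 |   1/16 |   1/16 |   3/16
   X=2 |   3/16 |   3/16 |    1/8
2.0680 nats

Joint entropy is H(X,Y) = -Σ_{x,y} p(x,y) log p(x,y).

Summing over all non-zero entries:
H(X,Y) = -[1/16·log_e(1/16) + 1/16·log_e(1/16) + 1/16·log_e(1/16) + 1/16·log_e(1/16) + 1/16·log_e(1/16) + 3/16·log_e(3/16) + 3/16·log_e(3/16) + 3/16·log_e(3/16) + 1/8·log_e(1/8)]
H(X,Y) = 2.0680 nats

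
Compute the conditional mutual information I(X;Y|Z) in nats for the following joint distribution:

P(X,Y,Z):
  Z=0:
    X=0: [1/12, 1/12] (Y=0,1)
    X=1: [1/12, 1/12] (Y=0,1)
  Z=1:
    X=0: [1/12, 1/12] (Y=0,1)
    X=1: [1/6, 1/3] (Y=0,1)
0.0073 nats

Conditional mutual information: I(X;Y|Z) = H(X|Z) + H(Y|Z) - H(X,Y|Z)

H(Z) = 0.6365
H(X,Z) = 1.2425 → H(X|Z) = 0.6059
H(Y,Z) = 1.3086 → H(Y|Z) = 0.6721
H(X,Y,Z) = 1.9073 → H(X,Y|Z) = 1.2708

I(X;Y|Z) = 0.6059 + 0.6721 - 1.2708 = 0.0073 nats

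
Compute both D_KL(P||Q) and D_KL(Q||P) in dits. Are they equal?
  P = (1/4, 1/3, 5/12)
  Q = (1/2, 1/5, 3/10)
D_KL(P||Q) = 0.0581, D_KL(Q||P) = 0.0633

KL divergence is not symmetric: D_KL(P||Q) ≠ D_KL(Q||P) in general.

D_KL(P||Q) = 0.0581 dits
D_KL(Q||P) = 0.0633 dits

No, they are not equal!

This asymmetry is why KL divergence is not a true distance metric.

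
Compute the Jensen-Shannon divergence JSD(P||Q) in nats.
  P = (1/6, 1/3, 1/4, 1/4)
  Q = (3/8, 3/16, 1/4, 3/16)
0.0331 nats

Jensen-Shannon divergence is:
JSD(P||Q) = 0.5 × D_KL(P||M) + 0.5 × D_KL(Q||M)
where M = 0.5 × (P + Q) is the mixture distribution.

M = 0.5 × (1/6, 1/3, 1/4, 1/4) + 0.5 × (3/8, 3/16, 1/4, 3/16) = (0.270833, 0.260417, 1/4, 7/32)

D_KL(P||M) = 0.0348 nats
D_KL(Q||M) = 0.0315 nats

JSD(P||Q) = 0.5 × 0.0348 + 0.5 × 0.0315 = 0.0331 nats

Unlike KL divergence, JSD is symmetric and bounded: 0 ≤ JSD ≤ log(2).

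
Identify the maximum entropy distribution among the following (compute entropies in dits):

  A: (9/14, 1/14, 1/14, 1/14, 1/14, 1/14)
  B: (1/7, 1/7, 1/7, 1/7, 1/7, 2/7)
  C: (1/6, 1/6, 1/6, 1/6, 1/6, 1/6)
C

For a discrete distribution over n outcomes, entropy is maximized by the uniform distribution.

Computing entropies:
H(A) = 0.5327 dits
H(B) = 0.7591 dits
H(C) = 0.7782 dits

The uniform distribution (where all probabilities equal 1/6) achieves the maximum entropy of log_10(6) = 0.7782 dits.

Distribution C has the highest entropy.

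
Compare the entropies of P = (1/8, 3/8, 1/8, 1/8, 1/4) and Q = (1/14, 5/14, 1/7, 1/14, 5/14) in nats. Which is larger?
P

Computing entropies in nats:
H(P) = 1.4942
H(Q) = 1.3904

Distribution P has higher entropy.

Intuition: The distribution closer to uniform (more spread out) has higher entropy.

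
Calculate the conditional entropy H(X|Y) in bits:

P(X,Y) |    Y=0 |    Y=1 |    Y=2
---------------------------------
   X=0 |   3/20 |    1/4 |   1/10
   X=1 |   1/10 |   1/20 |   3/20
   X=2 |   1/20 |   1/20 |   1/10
1.3847 bits

Using the chain rule: H(X|Y) = H(X,Y) - H(Y)

First, compute H(X,Y) = 2.9660 bits

Marginal P(Y) = (3/10, 7/20, 7/20)
H(Y) = 1.5813 bits

H(X|Y) = H(X,Y) - H(Y) = 2.9660 - 1.5813 = 1.3847 bits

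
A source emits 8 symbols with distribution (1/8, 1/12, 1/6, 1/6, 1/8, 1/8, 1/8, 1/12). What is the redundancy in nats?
0.0283 nats

Redundancy measures how far a source is from maximum entropy:
R = H_max - H(X)

Maximum entropy for 8 symbols: H_max = log_e(8) = 2.0794 nats
Actual entropy: H(X) = 2.0511 nats
Redundancy: R = 2.0794 - 2.0511 = 0.0283 nats

This redundancy represents potential for compression: the source could be compressed by 0.0283 nats per symbol.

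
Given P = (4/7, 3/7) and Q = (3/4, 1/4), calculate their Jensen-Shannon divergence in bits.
0.0259 bits

Jensen-Shannon divergence is:
JSD(P||Q) = 0.5 × D_KL(P||M) + 0.5 × D_KL(Q||M)
where M = 0.5 × (P + Q) is the mixture distribution.

M = 0.5 × (4/7, 3/7) + 0.5 × (3/4, 1/4) = (0.660714, 0.339286)

D_KL(P||M) = 0.0248 bits
D_KL(Q||M) = 0.0270 bits

JSD(P||Q) = 0.5 × 0.0248 + 0.5 × 0.0270 = 0.0259 bits

Unlike KL divergence, JSD is symmetric and bounded: 0 ≤ JSD ≤ log(2).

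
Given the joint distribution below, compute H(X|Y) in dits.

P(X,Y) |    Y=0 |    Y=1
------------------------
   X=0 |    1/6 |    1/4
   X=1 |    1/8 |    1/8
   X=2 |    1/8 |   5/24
0.4658 dits

Using the chain rule: H(X|Y) = H(X,Y) - H(Y)

First, compute H(X,Y) = 0.7608 dits

Marginal P(Y) = (5/12, 7/12)
H(Y) = 0.2950 dits

H(X|Y) = H(X,Y) - H(Y) = 0.7608 - 0.2950 = 0.4658 dits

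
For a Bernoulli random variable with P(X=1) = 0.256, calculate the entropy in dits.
0.2470 dits

The binary entropy function is:
H(p) = -p log(p) - (1-p) log(1-p)

H(0.256) = -0.256 × log_10(0.256) - 0.744 × log_10(0.744)
H(0.256) = 0.2470 dits

Note: Binary entropy is maximized at p=0.5 (H=1 bit) and minimized at p=0 or p=1 (H=0).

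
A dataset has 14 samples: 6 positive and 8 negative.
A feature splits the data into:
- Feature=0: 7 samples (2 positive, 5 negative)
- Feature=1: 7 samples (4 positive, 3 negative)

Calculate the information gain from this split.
0.0611 bits

Information Gain = H(Y) - H(Y|Feature)

Before split:
P(positive) = 6/14 = 0.4286
H(Y) = 0.9852 bits

After split:
Feature=0: H = 0.8631 bits (weight = 7/14)
Feature=1: H = 0.9852 bits (weight = 7/14)
H(Y|Feature) = (7/14)×0.8631 + (7/14)×0.9852 = 0.9242 bits

Information Gain = 0.9852 - 0.9242 = 0.0611 bits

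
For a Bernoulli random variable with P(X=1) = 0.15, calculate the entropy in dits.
0.1836 dits

The binary entropy function is:
H(p) = -p log(p) - (1-p) log(1-p)

H(0.15) = -0.15 × log_10(0.15) - 0.85 × log_10(0.85)
H(0.15) = 0.1836 dits

Note: Binary entropy is maximized at p=0.5 (H=1 bit) and minimized at p=0 or p=1 (H=0).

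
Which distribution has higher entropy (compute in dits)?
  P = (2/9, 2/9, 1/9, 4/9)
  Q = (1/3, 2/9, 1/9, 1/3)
Q

Computing entropies in dits:
H(P) = 0.5529
H(Q) = 0.5693

Distribution Q has higher entropy.

Intuition: The distribution closer to uniform (more spread out) has higher entropy.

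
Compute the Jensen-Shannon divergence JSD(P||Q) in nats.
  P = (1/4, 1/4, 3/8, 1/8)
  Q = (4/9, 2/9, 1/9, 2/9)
0.0589 nats

Jensen-Shannon divergence is:
JSD(P||Q) = 0.5 × D_KL(P||M) + 0.5 × D_KL(Q||M)
where M = 0.5 × (P + Q) is the mixture distribution.

M = 0.5 × (1/4, 1/4, 3/8, 1/8) + 0.5 × (4/9, 2/9, 1/9, 2/9) = (0.347222, 0.236111, 0.243056, 0.173611)

D_KL(P||M) = 0.0537 nats
D_KL(Q||M) = 0.0641 nats

JSD(P||Q) = 0.5 × 0.0537 + 0.5 × 0.0641 = 0.0589 nats

Unlike KL divergence, JSD is symmetric and bounded: 0 ≤ JSD ≤ log(2).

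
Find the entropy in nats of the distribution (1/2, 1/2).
0.6931 nats

Shannon entropy is H(X) = -Σ p(x) log p(x).

For P = (1/2, 1/2):
H = -1/2 × log_e(1/2) -1/2 × log_e(1/2)
H = 0.6931 nats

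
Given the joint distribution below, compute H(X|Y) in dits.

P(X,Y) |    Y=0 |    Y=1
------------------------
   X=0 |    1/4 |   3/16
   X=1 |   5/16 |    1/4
0.2976 dits

Using the chain rule: H(X|Y) = H(X,Y) - H(Y)

First, compute H(X,Y) = 0.5952 dits

Marginal P(Y) = (9/16, 7/16)
H(Y) = 0.2976 dits

H(X|Y) = H(X,Y) - H(Y) = 0.5952 - 0.2976 = 0.2976 dits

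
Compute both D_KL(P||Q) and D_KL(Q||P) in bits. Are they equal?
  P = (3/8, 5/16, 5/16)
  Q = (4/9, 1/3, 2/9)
D_KL(P||Q) = 0.0327, D_KL(Q||P) = 0.0307

KL divergence is not symmetric: D_KL(P||Q) ≠ D_KL(Q||P) in general.

D_KL(P||Q) = 0.0327 bits
D_KL(Q||P) = 0.0307 bits

No, they are not equal!

This asymmetry is why KL divergence is not a true distance metric.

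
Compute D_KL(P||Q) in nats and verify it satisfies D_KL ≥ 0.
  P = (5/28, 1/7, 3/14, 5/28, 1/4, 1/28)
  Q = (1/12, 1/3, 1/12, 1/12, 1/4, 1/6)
0.2985 nats

KL divergence satisfies the Gibbs inequality: D_KL(P||Q) ≥ 0 for all distributions P, Q.

D_KL(P||Q) = Σ p(x) log(p(x)/q(x))
Term by term:
  x=0: 5/28 × log_e[(5/28)/(1/12)] = 0.1361
  x=1: 1/7 × log_e[(1/7)/(1/3)] = -0.1210
  x=2: 3/14 × log_e[(3/14)/(1/12)] = 0.2024
  x=3: 5/28 × log_e[(5/28)/(1/12)] = 0.1361
  x=4: 1/4 × log_e[(1/4)/(1/4)] = 0.0000
  x=5: 1/28 × log_e[(1/28)/(1/6)] = -0.0550
D_KL(P||Q) = 0.2985 nats

D_KL(P||Q) = 0.2985 ≥ 0 ✓

This non-negativity is a fundamental property: relative entropy cannot be negative because it measures how different Q is from P.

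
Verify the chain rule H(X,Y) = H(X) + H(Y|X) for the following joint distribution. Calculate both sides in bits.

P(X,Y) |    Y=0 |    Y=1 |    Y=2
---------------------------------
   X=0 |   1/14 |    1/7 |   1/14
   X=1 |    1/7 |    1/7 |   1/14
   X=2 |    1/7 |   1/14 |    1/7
H(X,Y) = 3.0931, H(X) = 1.5774, H(Y|X) = 1.5157 (all in bits)

Chain rule: H(X,Y) = H(X) + H(Y|X)

Left side — joint entropy directly:
H(X,Y) = -Σ p(x,y) log p(x,y) = 3.0931 bits

Right side — compute H(Y|X) from the conditional distributions:
P(X) = (2/7, 5/14, 5/14), so H(X) = 1.5774 bits
H(Y|X) = Σ_x P(X=x) · H(Y|X=x):
  P(Y|X=0) = (1/4, 1/2, 1/4), H(Y|X=0) = 1.5000, weight P(X=0) = 2/7
  P(Y|X=1) = (2/5, 2/5, 1/5), H(Y|X=1) = 1.5219, weight P(X=1) = 5/14
  P(Y|X=2) = (2/5, 1/5, 2/5), H(Y|X=2) = 1.5219, weight P(X=2) = 5/14
H(Y|X) = 1.5157 bits

H(X) + H(Y|X) = 1.5774 + 1.5157 = 3.0931 bits

Both sides equal 3.0931 bits. ✓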